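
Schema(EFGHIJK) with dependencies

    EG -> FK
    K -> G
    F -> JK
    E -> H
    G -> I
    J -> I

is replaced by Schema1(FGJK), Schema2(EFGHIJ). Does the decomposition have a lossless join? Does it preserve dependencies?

lossless and dependency-preserving

Lossless test: (FGJ)⁺ = {FGIJK}, which contains all of one fragment — lossless.
Dependency preservation: EG → FK is not contained in any single fragment, but the restricted closure of its left-hand side across the fragments still reaches the right-hand side; the remaining FDs each lie inside some fragment. All dependencies are preserved.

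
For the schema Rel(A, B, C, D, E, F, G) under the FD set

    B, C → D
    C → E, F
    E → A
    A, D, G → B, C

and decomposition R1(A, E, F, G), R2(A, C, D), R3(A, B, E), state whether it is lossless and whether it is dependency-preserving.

Lossless test (chase): applying each FD to every pair of rows produces no changes in the tableau, so no row becomes fully distinguished — the join is lossy.
Dependency preservation: the restricted closure of {B, C} across the fragments never reaches {D}, so B, C → D cannot be enforced without a join — not preserved.

lossy and not dependency-preserving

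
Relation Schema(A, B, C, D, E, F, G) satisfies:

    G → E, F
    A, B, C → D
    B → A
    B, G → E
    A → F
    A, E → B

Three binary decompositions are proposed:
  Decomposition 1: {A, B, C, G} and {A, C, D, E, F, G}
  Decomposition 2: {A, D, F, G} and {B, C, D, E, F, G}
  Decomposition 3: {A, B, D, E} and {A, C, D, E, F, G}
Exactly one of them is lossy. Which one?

Decomposition 1: common = {A, C, G}, closure = {A, B, C, D, E, F, G} → lossless.
Decomposition 2: common = {D, F, G}, closure = {D, E, F, G} → lossy.
Decomposition 3: common = {A, D, E}, closure = {A, B, D, E, F} → lossless.

Decomposition 2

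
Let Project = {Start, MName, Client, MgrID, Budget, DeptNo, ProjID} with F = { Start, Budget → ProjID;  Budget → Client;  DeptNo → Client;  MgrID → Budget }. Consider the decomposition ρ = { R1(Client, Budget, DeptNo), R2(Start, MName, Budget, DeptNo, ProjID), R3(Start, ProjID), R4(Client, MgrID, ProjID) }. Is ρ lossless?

Chase test. Columns are Start, MName, Client, MgrID, Budget, DeptNo, ProjID; row i has aⱼ where attribute j ∈ Ri, else bᵢⱼ.
Initial tableau (one row per fragment):
  row 1: b11 b12 a3 b14 a5 a6 b17
  row 2: a1 a2 b23 b24 a5 a6 a7
  row 3: a1 b32 b33 b34 b35 b36 a7
  row 4: b41 b42 a3 a4 b45 b46 a7
Rows 1 and 2 agree on Budget; apply Budget→Client and equate their Client entries.
No row becomes fully distinguished — the join is lossy.

No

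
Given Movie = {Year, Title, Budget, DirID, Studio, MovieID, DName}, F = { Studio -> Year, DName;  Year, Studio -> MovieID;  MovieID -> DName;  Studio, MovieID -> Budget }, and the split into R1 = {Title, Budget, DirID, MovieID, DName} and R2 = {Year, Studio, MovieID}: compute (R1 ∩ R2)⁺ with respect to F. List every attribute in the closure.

MovieID, DName

R1 ∩ R2 = {MovieID}.
MovieID → DName applies, adding DName
Closure: {MovieID, DName}.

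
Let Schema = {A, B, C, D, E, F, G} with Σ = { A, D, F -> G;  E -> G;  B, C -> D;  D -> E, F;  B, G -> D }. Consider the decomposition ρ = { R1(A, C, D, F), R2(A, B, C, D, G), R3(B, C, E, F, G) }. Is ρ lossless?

Yes

Chase test. Columns are A, B, C, D, E, F, G; row i has aⱼ where attribute j ∈ Ri, else bᵢⱼ.
Initial tableau (one row per fragment):
  row 1: a1 b12 a3 a4 b15 a6 b17
  row 2: a1 a2 a3 a4 b25 b26 a7
  row 3: b31 a2 a3 b34 a5 a6 a7
Rows 2 and 3 agree on B, C; apply B, C→D and equate their D entries.
Rows 1 and 2 agree on D; apply D→E, F and equate their E, F entries.
Rows 1 and 3 agree on D; apply D→E, F and equate their E, F entries.
Rows 1 and 2 agree on A, D, F; apply A, D, F→G and equate their G entries.
Row 2 is now all distinguished symbols — the join is lossless.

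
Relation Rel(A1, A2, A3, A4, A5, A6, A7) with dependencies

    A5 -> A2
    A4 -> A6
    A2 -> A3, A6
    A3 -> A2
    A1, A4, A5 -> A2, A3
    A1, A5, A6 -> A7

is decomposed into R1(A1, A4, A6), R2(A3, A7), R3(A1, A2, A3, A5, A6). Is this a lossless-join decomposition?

No

Chase test. Columns are A1, A2, A3, A4, A5, A6, A7; row i has aⱼ where attribute j ∈ Ri, else bᵢⱼ.
Initial tableau (one row per fragment):
  row 1: a1 b12 b13 a4 b15 a6 b17
  row 2: b21 b22 a3 b24 b25 b26 a7
  row 3: a1 a2 a3 b34 a5 a6 b37
Rows 2 and 3 agree on A3; apply A3→A2 and equate their A2 entries.
Rows 2 and 3 agree on A2; apply A2→A3, A6 and equate their A3, A6 entries.
No row becomes fully distinguished — the join is lossy.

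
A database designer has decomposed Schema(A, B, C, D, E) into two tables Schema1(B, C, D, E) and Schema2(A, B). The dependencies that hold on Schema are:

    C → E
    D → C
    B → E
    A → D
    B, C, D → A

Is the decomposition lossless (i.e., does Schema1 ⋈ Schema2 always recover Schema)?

No

Common attributes: Schema1 ∩ Schema2 = {B}.
Closure of {B}: B → E applies, adding E. So (B)⁺ = {B, E}.
The closure contains neither all of Schema1 = {B, C, D, E} nor all of Schema2 = {A, B}, so the common attributes are not a superkey of either fragment. The join is lossy.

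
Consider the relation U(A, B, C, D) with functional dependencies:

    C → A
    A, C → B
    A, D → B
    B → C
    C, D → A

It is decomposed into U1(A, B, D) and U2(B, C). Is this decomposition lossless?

Common attributes: U1 ∩ U2 = {B}.
Closure of {B}: B → C applies, adding C; C → A applies, adding A. So (B)⁺ = {A, B, C}.
This closure contains every attribute of U2, so U1 ∩ U2 → U2. The join is lossless.

Yes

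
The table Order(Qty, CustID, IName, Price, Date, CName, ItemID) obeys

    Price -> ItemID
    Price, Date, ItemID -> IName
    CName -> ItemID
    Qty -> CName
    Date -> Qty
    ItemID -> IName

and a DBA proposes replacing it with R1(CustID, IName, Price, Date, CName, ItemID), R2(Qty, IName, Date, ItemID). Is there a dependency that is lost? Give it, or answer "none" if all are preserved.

Qty -> CName

Check Qty → CName: no single fragment contains all of {Qty, CName}, and the restricted closure of {Qty} across the fragments never reaches {CName}.
Price → ItemID is preserved.
Price, Date, ItemID → IName is preserved.
CName → ItemID is preserved.
Date → Qty is preserved.
ItemID → IName is preserved.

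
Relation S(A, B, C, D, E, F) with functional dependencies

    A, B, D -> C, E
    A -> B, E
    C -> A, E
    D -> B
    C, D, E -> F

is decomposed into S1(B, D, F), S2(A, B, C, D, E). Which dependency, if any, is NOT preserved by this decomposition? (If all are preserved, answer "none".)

Check C, D, E → F: no single fragment contains all of {C, D, E, F}, and the restricted closure of {C, D, E} across the fragments never reaches {F}.
A, B, D → C, E is preserved.
A → B, E is preserved.
C → A, E is preserved.
D → B is preserved.

C, D, E -> F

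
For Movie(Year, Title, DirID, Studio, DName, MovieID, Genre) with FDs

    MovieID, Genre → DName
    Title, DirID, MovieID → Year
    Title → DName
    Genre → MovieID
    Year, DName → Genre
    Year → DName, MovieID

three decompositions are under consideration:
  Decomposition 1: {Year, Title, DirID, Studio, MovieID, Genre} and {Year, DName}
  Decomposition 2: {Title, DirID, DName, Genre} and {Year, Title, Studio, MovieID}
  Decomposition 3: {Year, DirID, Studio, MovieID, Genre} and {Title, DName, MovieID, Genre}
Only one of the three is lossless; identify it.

Decomposition 1

Decomposition 1: common = {Year}, closure = {Year, DName, MovieID, Genre} → lossless.
Decomposition 2: common = {Title}, closure = {Title, DName} → lossy.
Decomposition 3: common = {MovieID, Genre}, closure = {DName, MovieID, Genre} → lossy.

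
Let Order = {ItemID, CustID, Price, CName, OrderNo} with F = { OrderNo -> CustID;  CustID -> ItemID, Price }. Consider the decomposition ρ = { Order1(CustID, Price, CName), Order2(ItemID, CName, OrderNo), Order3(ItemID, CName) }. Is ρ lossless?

No

Chase test. Columns are ItemID, CustID, Price, CName, OrderNo; row i has aⱼ where attribute j ∈ Orderi, else bᵢⱼ.
Initial tableau (one row per fragment):
  row 1: b11 a2 a3 a4 b15
  row 2: a1 b22 b23 a4 a5
  row 3: a1 b32 b33 a4 b35
No row becomes fully distinguished — the join is lossy.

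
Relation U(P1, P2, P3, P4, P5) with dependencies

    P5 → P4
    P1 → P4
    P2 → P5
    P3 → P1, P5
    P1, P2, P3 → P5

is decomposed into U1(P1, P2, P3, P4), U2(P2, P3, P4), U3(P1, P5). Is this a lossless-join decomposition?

Chase test. Columns are P1, P2, P3, P4, P5; row i has aⱼ where attribute j ∈ Ui, else bᵢⱼ.
Initial tableau (one row per fragment):
  row 1: a1 a2 a3 a4 b15
  row 2: b21 a2 a3 a4 b25
  row 3: a1 b32 b33 b34 a5
Rows 1 and 3 agree on P1; apply P1→P4 and equate their P4 entries.
Rows 1 and 2 agree on P2; apply P2→P5 and equate their P5 entries.
Rows 1 and 2 agree on P3; apply P3→P1, P5 and equate their P1, P5 entries.
No row becomes fully distinguished — the join is lossy.

No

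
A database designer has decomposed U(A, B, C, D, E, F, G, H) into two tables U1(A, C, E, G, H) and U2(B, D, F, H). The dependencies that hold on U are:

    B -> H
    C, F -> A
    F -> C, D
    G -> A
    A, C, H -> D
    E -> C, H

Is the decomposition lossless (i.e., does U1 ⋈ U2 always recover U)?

No

Common attributes: U1 ∩ U2 = {H}.
No dependency enlarges {H}, so (H)⁺ = {H}.
The closure contains neither all of U1 = {A, C, E, G, H} nor all of U2 = {B, D, F, H}, so the common attributes are not a superkey of either fragment. The join is lossy.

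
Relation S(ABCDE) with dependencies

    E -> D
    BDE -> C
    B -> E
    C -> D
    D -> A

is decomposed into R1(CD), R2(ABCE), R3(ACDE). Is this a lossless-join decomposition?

Chase test. Columns are ABCDE; row i has aⱼ where attribute j ∈ Ri, else bᵢⱼ.
Initial tableau (one row per fragment):
  row 1: b11 b12 a3 a4 b15
  row 2: a1 a2 a3 b24 a5
  row 3: a1 b32 a3 a4 a5
Rows 2 and 3 agree on E; apply E→D and equate their D entries.
Rows 1 and 2 agree on D; apply D→A and equate their A entries.
Row 2 is now all distinguished symbols — the join is lossless.

Yes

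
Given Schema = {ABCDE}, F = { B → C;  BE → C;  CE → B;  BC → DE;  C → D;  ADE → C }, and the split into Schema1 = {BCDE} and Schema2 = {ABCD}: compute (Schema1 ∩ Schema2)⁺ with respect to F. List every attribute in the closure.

BCDE

Schema1 ∩ Schema2 = {BCD}.
BC → DE applies, adding E
Closure: {BCDE}.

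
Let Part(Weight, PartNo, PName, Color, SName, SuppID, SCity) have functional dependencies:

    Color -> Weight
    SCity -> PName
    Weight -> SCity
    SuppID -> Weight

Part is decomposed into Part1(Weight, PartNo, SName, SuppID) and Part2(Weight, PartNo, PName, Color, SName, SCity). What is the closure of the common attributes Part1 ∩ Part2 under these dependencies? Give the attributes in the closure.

Weight, PartNo, PName, SName, SCity

Part1 ∩ Part2 = {Weight, PartNo, SName}.
Weight → SCity applies, adding SCity
SCity → PName applies, adding PName
Closure: {Weight, PartNo, PName, SName, SCity}.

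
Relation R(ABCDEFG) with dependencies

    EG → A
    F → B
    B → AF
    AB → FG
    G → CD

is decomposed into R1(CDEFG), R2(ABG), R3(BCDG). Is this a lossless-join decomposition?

Chase test. Columns are ABCDEFG; row i has aⱼ where attribute j ∈ Ri, else bᵢⱼ.
Initial tableau (one row per fragment):
  row 1: b11 b12 a3 a4 a5 a6 a7
  row 2: a1 a2 b23 b24 b25 b26 a7
  row 3: b31 a2 a3 a4 b35 b36 a7
Rows 2 and 3 agree on B; apply B→AF and equate their AF entries.
Rows 1 and 2 agree on G; apply G→CD and equate their CD entries.
No row becomes fully distinguished — the join is lossy.

No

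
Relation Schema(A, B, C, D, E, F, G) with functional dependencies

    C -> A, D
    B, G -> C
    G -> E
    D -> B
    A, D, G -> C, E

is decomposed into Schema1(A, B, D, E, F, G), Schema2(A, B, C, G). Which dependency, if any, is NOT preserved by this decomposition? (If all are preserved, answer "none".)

C -> A, D

Check C → A, D: no single fragment contains all of {A, C, D}, and the restricted closure of {C} across the fragments never reaches {A, D}.
B, G → C is preserved.
G → E is preserved.
D → B is preserved.
A, D, G → C, E is preserved.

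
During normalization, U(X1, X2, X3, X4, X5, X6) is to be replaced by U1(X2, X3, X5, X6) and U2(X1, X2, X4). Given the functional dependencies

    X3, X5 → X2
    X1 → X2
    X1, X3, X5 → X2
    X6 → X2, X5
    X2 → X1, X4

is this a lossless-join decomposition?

Yes

Common attributes: U1 ∩ U2 = {X2}.
Closure of {X2}: X2 → X1, X4 applies, adding X1, X4. So (X2)⁺ = {X1, X2, X4}.
This closure contains every attribute of U2, so U1 ∩ U2 → U2. The join is lossless.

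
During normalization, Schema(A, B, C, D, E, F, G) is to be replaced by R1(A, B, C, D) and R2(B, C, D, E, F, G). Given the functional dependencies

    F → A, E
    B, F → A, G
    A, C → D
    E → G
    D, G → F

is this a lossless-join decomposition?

Common attributes: R1 ∩ R2 = {B, C, D}.
No dependency enlarges {B, C, D}, so (B, C, D)⁺ = {B, C, D}.
The closure contains neither all of R1 = {A, B, C, D} nor all of R2 = {B, C, D, E, F, G}, so the common attributes are not a superkey of either fragment. The join is lossy.

No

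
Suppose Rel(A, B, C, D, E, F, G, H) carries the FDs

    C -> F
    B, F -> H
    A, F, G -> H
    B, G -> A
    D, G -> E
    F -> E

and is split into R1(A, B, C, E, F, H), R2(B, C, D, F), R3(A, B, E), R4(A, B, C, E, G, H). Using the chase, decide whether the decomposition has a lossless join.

Chase test. Columns are A, B, C, D, E, F, G, H; row i has aⱼ where attribute j ∈ Ri, else bᵢⱼ.
Initial tableau (one row per fragment):
  row 1: a1 a2 a3 b14 a5 a6 b17 a8
  row 2: b21 a2 a3 a4 b25 a6 b27 b28
  row 3: a1 a2 b33 b34 a5 b36 b37 b38
  row 4: a1 a2 a3 b44 a5 b46 a7 a8
Rows 1 and 4 agree on C; apply C→F and equate their F entries.
Rows 1 and 2 agree on B, F; apply B, F→H and equate their H entries.
Rows 1 and 2 agree on F; apply F→E and equate their E entries.
No row becomes fully distinguished — the join is lossy.

No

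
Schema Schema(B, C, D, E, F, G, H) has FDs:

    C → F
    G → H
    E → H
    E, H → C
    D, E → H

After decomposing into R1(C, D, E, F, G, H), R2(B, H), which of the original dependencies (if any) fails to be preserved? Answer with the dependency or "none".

C → F lies within R1.
G → H lies within R1.
E → H lies within R1.
E, H → C lies within R1.
D, E → H lies within R1.
Every dependency is enforceable on the fragments, so the decomposition is dependency-preserving.

none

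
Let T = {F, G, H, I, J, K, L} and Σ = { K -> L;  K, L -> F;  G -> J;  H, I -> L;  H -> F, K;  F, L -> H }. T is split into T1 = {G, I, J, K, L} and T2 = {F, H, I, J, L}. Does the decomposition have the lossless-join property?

No

Common attributes: T1 ∩ T2 = {I, J, L}.
No dependency enlarges {I, J, L}, so (I, J, L)⁺ = {I, J, L}.
The closure contains neither all of T1 = {G, I, J, K, L} nor all of T2 = {F, H, I, J, L}, so the common attributes are not a superkey of either fragment. The join is lossy.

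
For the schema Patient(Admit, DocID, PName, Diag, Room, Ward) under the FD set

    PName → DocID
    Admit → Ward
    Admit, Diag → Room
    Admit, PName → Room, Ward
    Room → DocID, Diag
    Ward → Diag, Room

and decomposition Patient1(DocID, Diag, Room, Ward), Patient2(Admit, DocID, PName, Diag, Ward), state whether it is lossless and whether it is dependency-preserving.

Lossless test: (DocID, Diag, Ward)⁺ = {DocID, Diag, Room, Ward}, which contains all of one fragment — lossless.
Dependency preservation: Admit, Diag → Room; Admit, PName → Room, Ward are not contained in any single fragment, but the restricted closure of each left-hand side across the fragments still reaches the right-hand side; the remaining FDs each lie inside some fragment. All dependencies are preserved.

lossless and dependency-preserving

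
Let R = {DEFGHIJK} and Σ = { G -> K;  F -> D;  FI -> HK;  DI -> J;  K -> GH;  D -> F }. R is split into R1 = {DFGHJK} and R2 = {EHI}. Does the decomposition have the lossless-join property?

Common attributes: R1 ∩ R2 = {H}.
No dependency enlarges {H}, so (H)⁺ = {H}.
The closure contains neither all of R1 = {DFGHJK} nor all of R2 = {EHI}, so the common attributes are not a superkey of either fragment. The join is lossy.

No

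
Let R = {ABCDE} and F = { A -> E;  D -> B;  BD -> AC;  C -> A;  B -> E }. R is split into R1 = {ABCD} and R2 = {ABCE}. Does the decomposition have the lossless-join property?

Yes

Common attributes: R1 ∩ R2 = {ABC}.
Closure of {ABC}: A → E applies, adding E. So (ABC)⁺ = {ABCE}.
This closure contains every attribute of R2, so R1 ∩ R2 → R2. The join is lossless.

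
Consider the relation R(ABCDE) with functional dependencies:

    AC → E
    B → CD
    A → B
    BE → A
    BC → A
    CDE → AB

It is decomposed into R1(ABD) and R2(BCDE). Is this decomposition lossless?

Yes

Common attributes: R1 ∩ R2 = {BD}.
Closure of {BD}: B → CD applies, adding C; BC → A applies, adding A; AC → E applies, adding E. So (BD)⁺ = {ABCDE}.
This closure contains every attribute of R1, so R1 ∩ R2 → R1. The join is lossless.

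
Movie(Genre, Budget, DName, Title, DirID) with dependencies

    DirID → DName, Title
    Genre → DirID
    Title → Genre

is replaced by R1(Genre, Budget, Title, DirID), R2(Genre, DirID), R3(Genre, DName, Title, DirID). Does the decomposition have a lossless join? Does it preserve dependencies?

lossless and dependency-preserving

Lossless test (chase): Rows 1 and 2 agree on DirID; apply DirID→DName, Title and equate their DName, Title entries. Rows 1 and 3 agree on DirID; apply DirID→DName, Title and equate their DName, Title entries. Row 1 is now all distinguished symbols — the join is lossless.
Dependency preservation: every FD's attributes lie within a single fragment, so each can be enforced locally — preserved.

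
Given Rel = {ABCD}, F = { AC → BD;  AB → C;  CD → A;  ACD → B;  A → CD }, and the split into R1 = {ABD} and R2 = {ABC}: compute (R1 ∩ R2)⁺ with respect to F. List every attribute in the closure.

R1 ∩ R2 = {AB}.
AB → C applies, adding C
A → CD applies, adding D
Closure: {ABCD}.

ABCD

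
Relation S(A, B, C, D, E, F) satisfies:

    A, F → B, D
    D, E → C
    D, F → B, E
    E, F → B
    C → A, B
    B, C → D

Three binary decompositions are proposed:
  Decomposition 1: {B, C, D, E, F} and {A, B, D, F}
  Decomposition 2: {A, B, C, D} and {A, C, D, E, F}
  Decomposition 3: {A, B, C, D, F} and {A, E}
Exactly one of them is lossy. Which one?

Decomposition 1: common = {B, D, F}, closure = {A, B, C, D, E, F} → lossless.
Decomposition 2: common = {A, C, D}, closure = {A, B, C, D} → lossless.
Decomposition 3: common = {A}, closure = {A} → lossy.

Decomposition 3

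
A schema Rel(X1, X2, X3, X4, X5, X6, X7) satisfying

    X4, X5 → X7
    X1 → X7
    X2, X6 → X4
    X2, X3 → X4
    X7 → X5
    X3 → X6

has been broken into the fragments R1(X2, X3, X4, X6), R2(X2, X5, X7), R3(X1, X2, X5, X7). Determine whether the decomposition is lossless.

Chase test. Columns are X1, X2, X3, X4, X5, X6, X7; row i has aⱼ where attribute j ∈ Ri, else bᵢⱼ.
Initial tableau (one row per fragment):
  row 1: b11 a2 a3 a4 b15 a6 b17
  row 2: b21 a2 b23 b24 a5 b26 a7
  row 3: a1 a2 b33 b34 a5 b36 a7
No row becomes fully distinguished — the join is lossy.

No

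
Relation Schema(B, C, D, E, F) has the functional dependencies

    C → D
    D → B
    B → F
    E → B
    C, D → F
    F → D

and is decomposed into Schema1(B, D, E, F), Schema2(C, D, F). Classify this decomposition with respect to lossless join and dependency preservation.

Lossless test: (D, F)⁺ = {B, D, F}, which is a superkey of neither fragment — lossy.
Dependency preservation: every FD's attributes lie within a single fragment, so each can be enforced locally — preserved.

lossy but dependency-preserving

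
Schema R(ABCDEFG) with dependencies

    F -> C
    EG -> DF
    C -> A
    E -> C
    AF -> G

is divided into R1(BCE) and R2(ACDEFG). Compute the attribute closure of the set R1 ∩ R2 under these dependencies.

R1 ∩ R2 = {CE}.
C → A applies, adding A
Closure: {ACE}.

ACE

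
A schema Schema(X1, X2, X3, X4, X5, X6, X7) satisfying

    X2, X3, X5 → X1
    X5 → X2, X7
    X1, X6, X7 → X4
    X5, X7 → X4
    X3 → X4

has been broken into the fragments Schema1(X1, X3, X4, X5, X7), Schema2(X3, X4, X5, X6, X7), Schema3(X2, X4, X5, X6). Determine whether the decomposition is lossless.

Yes

Chase test. Columns are X1, X2, X3, X4, X5, X6, X7; row i has aⱼ where attribute j ∈ Schemai, else bᵢⱼ.
Initial tableau (one row per fragment):
  row 1: a1 b12 a3 a4 a5 b16 a7
  row 2: b21 b22 a3 a4 a5 a6 a7
  row 3: b31 a2 b33 a4 a5 a6 b37
Rows 1 and 2 agree on X5; apply X5→X2, X7 and equate their X2, X7 entries.
Rows 1 and 3 agree on X5; apply X5→X2, X7 and equate their X2, X7 entries.
Rows 1 and 2 agree on X2, X3, X5; apply X2, X3, X5→X1 and equate their X1 entries.
Row 2 is now all distinguished symbols — the join is lossless.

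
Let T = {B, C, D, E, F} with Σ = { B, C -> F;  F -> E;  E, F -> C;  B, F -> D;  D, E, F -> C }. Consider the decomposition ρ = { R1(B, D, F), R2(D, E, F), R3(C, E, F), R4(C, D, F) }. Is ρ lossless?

Yes

Chase test. Columns are B, C, D, E, F; row i has aⱼ where attribute j ∈ Ri, else bᵢⱼ.
Initial tableau (one row per fragment):
  row 1: a1 b12 a3 b14 a5
  row 2: b21 b22 a3 a4 a5
  row 3: b31 a2 b33 a4 a5
  row 4: b41 a2 a3 b44 a5
Rows 1 and 2 agree on F; apply F→E and equate their E entries.
Rows 1 and 4 agree on F; apply F→E and equate their E entries.
Rows 1 and 2 agree on E, F; apply E, F→C and equate their C entries.
Rows 1 and 3 agree on E, F; apply E, F→C and equate their C entries.
Row 1 is now all distinguished symbols — the join is lossless.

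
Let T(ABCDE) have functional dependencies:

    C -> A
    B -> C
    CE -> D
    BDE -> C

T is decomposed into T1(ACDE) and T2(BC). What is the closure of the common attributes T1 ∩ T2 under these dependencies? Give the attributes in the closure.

T1 ∩ T2 = {C}.
C → A applies, adding A
Closure: {AC}.

AC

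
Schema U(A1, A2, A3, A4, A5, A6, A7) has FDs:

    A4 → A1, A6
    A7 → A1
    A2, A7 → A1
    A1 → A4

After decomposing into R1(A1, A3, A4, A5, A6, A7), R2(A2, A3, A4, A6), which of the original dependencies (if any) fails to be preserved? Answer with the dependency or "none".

none

A4 → A1, A6 lies within R1.
A7 → A1 lies within R1.
A2, A7 → A1: restricted closure across fragments reaches A1.
A1 → A4 lies within R1.
Every dependency is enforceable on the fragments, so the decomposition is dependency-preserving.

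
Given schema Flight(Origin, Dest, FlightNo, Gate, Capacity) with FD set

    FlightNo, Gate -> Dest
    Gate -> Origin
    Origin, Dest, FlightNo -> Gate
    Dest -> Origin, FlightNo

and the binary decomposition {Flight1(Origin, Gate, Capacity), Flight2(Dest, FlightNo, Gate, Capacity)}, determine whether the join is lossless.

Common attributes: Flight1 ∩ Flight2 = {Gate, Capacity}.
Closure of {Gate, Capacity}: Gate → Origin applies, adding Origin. So (Gate, Capacity)⁺ = {Origin, Gate, Capacity}.
This closure contains every attribute of Flight1, so Flight1 ∩ Flight2 → Flight1. The join is lossless.

Yes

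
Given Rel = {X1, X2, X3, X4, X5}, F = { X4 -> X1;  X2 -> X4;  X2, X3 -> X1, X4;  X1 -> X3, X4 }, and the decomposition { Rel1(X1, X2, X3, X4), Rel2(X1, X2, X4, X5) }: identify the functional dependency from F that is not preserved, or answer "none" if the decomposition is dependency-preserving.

none

X4 → X1 lies within Rel1.
X2 → X4 lies within Rel1.
X2, X3 → X1, X4 lies within Rel1.
X1 → X3, X4 lies within Rel1.
Every dependency is enforceable on the fragments, so the decomposition is dependency-preserving.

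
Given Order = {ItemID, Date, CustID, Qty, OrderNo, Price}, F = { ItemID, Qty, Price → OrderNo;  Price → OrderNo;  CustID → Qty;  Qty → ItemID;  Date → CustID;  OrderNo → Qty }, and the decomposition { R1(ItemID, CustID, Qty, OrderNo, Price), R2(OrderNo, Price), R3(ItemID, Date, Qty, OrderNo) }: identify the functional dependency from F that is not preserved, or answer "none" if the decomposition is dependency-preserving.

Check Date → CustID: no single fragment contains all of {Date, CustID}, and the restricted closure of {Date} across the fragments never reaches {CustID}.
ItemID, Qty, Price → OrderNo is preserved.
Price → OrderNo is preserved.
CustID → Qty is preserved.
Qty → ItemID is preserved.
OrderNo → Qty is preserved.

Date → CustID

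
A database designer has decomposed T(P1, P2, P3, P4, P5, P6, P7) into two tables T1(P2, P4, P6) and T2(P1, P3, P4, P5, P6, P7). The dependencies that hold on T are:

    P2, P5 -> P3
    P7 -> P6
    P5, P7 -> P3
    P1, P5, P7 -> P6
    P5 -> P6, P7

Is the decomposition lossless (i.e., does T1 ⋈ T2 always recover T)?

No

Common attributes: T1 ∩ T2 = {P4, P6}.
No dependency enlarges {P4, P6}, so (P4, P6)⁺ = {P4, P6}.
The closure contains neither all of T1 = {P2, P4, P6} nor all of T2 = {P1, P3, P4, P5, P6, P7}, so the common attributes are not a superkey of either fragment. The join is lossy.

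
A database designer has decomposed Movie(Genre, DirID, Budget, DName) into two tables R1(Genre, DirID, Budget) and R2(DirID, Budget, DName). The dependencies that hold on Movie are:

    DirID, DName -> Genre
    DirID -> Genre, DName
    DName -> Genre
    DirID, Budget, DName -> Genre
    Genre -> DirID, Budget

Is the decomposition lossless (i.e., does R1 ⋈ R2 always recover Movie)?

Common attributes: R1 ∩ R2 = {DirID, Budget}.
Closure of {DirID, Budget}: DirID → Genre, DName applies, adding Genre, DName. So (DirID, Budget)⁺ = {Genre, DirID, Budget, DName}.
This closure contains every attribute of R1, so R1 ∩ R2 → R1. The join is lossless.

Yes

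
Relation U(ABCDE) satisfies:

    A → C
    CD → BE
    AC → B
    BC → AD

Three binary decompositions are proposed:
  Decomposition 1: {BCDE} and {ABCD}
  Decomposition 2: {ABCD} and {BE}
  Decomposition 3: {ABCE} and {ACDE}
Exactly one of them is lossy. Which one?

Decomposition 1: common = {BCD}, closure = {ABCDE} → lossless.
Decomposition 2: common = {B}, closure = {B} → lossy.
Decomposition 3: common = {ACE}, closure = {ABCDE} → lossless.

Decomposition 2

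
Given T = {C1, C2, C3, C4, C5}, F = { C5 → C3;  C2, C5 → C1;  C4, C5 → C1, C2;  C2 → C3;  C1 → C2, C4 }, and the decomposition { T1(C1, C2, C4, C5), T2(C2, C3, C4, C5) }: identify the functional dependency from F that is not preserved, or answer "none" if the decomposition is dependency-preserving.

none

C5 → C3 lies within T2.
C2, C5 → C1 lies within T1.
C4, C5 → C1, C2 lies within T1.
C2 → C3 lies within T2.
C1 → C2, C4 lies within T1.
Every dependency is enforceable on the fragments, so the decomposition is dependency-preserving.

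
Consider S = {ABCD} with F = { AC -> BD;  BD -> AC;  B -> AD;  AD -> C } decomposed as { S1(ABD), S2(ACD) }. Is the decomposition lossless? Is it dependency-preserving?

Lossless test: (AD)⁺ = {ABCD}, which contains all of one fragment — lossless.
Dependency preservation: AC → BD; BD → AC are not contained in any single fragment, but the restricted closure of each left-hand side across the fragments still reaches the right-hand side; the remaining FDs each lie inside some fragment. All dependencies are preserved.

lossless and dependency-preserving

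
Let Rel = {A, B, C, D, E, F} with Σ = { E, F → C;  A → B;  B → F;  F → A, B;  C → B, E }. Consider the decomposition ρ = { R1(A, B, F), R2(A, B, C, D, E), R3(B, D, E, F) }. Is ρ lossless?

Yes

Chase test. Columns are A, B, C, D, E, F; row i has aⱼ where attribute j ∈ Ri, else bᵢⱼ.
Initial tableau (one row per fragment):
  row 1: a1 a2 b13 b14 b15 a6
  row 2: a1 a2 a3 a4 a5 b26
  row 3: b31 a2 b33 a4 a5 a6
Rows 1 and 2 agree on B; apply B→F and equate their F entries.
Rows 1 and 3 agree on F; apply F→A, B and equate their A, B entries.
Rows 2 and 3 agree on E, F; apply E, F→C and equate their C entries.
Row 2 is now all distinguished symbols — the join is lossless.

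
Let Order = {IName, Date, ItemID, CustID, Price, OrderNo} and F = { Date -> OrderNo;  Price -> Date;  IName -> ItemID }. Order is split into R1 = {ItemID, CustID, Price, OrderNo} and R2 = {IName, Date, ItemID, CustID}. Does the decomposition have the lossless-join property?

Common attributes: R1 ∩ R2 = {ItemID, CustID}.
No dependency enlarges {ItemID, CustID}, so (ItemID, CustID)⁺ = {ItemID, CustID}.
The closure contains neither all of R1 = {ItemID, CustID, Price, OrderNo} nor all of R2 = {IName, Date, ItemID, CustID}, so the common attributes are not a superkey of either fragment. The join is lossy.

No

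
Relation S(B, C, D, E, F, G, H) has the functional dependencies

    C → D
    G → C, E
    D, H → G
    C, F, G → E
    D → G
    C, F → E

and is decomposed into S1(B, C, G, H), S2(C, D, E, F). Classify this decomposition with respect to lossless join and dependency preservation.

lossy but dependency-preserving

Lossless test: (C)⁺ = {C, D, E, G}, which is a superkey of neither fragment — lossy.
Dependency preservation: G → C, E; D, H → G; C, F, G → E; D → G are not contained in any single fragment, but the restricted closure of each left-hand side across the fragments still reaches the right-hand side; the remaining FDs each lie inside some fragment. All dependencies are preserved.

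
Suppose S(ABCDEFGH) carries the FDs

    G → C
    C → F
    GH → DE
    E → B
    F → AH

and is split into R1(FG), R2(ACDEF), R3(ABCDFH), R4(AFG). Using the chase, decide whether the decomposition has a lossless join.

Chase test. Columns are ABCDEFGH; row i has aⱼ where attribute j ∈ Ri, else bᵢⱼ.
Initial tableau (one row per fragment):
  row 1: b11 b12 b13 b14 b15 a6 a7 b18
  row 2: a1 b22 a3 a4 a5 a6 b27 b28
  row 3: a1 a2 a3 a4 b35 a6 b37 a8
  row 4: a1 b42 b43 b44 b45 a6 a7 b48
Rows 1 and 4 agree on G; apply G→C and equate their C entries.
Rows 1 and 2 agree on F; apply F→AH and equate their AH entries.
Rows 1 and 3 agree on F; apply F→AH and equate their AH entries.
Rows 1 and 4 agree on F; apply F→AH and equate their AH entries.
Rows 1 and 4 agree on GH; apply GH→DE and equate their DE entries.
Rows 1 and 4 agree on E; apply E→B and equate their B entries.
No row becomes fully distinguished — the join is lossy.

No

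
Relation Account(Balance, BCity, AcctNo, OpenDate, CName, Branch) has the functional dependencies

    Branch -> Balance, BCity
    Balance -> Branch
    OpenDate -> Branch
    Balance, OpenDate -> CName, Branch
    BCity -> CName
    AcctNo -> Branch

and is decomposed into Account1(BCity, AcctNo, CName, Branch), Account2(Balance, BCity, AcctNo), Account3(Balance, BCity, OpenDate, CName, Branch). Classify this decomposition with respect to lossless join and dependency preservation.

lossy but dependency-preserving

Lossless test (chase): Rows 1 and 3 agree on Branch; apply Branch→Balance, BCity and equate their Balance, BCity entries. Rows 1 and 2 agree on Balance; apply Balance→Branch and equate their Branch entries. Rows 1 and 2 agree on BCity; apply BCity→CName and equate their CName entries. No row becomes fully distinguished — the join is lossy.
Dependency preservation: every FD's attributes lie within a single fragment, so each can be enforced locally — preserved.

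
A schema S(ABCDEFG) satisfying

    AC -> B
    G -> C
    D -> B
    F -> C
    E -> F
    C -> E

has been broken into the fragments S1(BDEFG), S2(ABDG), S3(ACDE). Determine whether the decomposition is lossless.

Chase test. Columns are ABCDEFG; row i has aⱼ where attribute j ∈ Si, else bᵢⱼ.
Initial tableau (one row per fragment):
  row 1: b11 a2 b13 a4 a5 a6 a7
  row 2: a1 a2 b23 a4 b25 b26 a7
  row 3: a1 b32 a3 a4 a5 b36 b37
Rows 1 and 2 agree on G; apply G→C and equate their C entries.
Rows 1 and 3 agree on D; apply D→B and equate their B entries.
Rows 1 and 3 agree on E; apply E→F and equate their F entries.
Rows 1 and 2 agree on C; apply C→E and equate their E entries.
Rows 1 and 3 agree on F; apply F→C and equate their C entries.
Rows 1 and 2 agree on E; apply E→F and equate their F entries.
Row 2 is now all distinguished symbols — the join is lossless.

Yes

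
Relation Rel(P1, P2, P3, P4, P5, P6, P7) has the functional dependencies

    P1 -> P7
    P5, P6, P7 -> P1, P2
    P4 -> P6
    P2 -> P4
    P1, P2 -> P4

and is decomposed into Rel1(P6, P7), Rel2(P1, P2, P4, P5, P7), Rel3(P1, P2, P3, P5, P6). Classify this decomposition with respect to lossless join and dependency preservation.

lossless but not dependency-preserving

Lossless test (chase): Rows 2 and 3 agree on P1; apply P1→P7 and equate their P7 entries. Rows 2 and 3 agree on P2; apply P2→P4 and equate their P4 entries. Rows 2 and 3 agree on P4; apply P4→P6 and equate their P6 entries. Row 3 is now all distinguished symbols — the join is lossless.
Dependency preservation: the restricted closure of {P5, P6, P7} across the fragments never reaches {P1, P2}, so P5, P6, P7 → P1, P2 cannot be enforced without a join — not preserved.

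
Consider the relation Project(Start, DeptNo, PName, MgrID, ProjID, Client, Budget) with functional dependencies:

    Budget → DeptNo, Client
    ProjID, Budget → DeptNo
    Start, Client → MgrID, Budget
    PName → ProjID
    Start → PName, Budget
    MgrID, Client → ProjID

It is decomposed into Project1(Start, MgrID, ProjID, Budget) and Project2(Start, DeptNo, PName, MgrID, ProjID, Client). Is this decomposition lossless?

Yes

Common attributes: Project1 ∩ Project2 = {Start, MgrID, ProjID}.
Closure of {Start, MgrID, ProjID}: Start → PName, Budget applies, adding PName, Budget; Budget → DeptNo, Client applies, adding DeptNo, Client. So (Start, MgrID, ProjID)⁺ = {Start, DeptNo, PName, MgrID, ProjID, Client, Budget}.
This closure contains every attribute of Project1, so Project1 ∩ Project2 → Project1. The join is lossless.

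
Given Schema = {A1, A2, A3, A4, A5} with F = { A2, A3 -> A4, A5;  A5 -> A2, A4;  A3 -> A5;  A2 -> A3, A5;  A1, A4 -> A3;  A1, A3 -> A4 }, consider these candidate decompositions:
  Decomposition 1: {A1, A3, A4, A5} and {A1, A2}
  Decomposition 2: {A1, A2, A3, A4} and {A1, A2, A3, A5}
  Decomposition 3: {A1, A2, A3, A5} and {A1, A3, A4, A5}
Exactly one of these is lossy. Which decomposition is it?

Decomposition 1

Decomposition 1: common = {A1}, closure = {A1} → lossy.
Decomposition 2: common = {A1, A2, A3}, closure = {A1, A2, A3, A4, A5} → lossless.
Decomposition 3: common = {A1, A3, A5}, closure = {A1, A2, A3, A4, A5} → lossless.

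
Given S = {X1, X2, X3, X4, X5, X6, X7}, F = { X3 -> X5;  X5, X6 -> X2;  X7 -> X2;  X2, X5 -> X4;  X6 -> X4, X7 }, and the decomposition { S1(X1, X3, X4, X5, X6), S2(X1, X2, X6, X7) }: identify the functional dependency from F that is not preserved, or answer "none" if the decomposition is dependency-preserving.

X2, X5 -> X4

Check X2, X5 → X4: no single fragment contains all of {X2, X4, X5}, and the restricted closure of {X2, X5} across the fragments never reaches {X4}.
X3 → X5 is preserved.
X5, X6 → X2 is preserved.
X7 → X2 is preserved.
X6 → X4, X7 is preserved.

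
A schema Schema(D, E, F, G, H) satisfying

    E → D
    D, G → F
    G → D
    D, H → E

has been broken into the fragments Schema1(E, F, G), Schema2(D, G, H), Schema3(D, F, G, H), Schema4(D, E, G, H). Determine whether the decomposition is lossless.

Chase test. Columns are D, E, F, G, H; row i has aⱼ where attribute j ∈ Schemai, else bᵢⱼ.
Initial tableau (one row per fragment):
  row 1: b11 a2 a3 a4 b15
  row 2: a1 b22 b23 a4 a5
  row 3: a1 b32 a3 a4 a5
  row 4: a1 a2 b43 a4 a5
Rows 1 and 4 agree on E; apply E→D and equate their D entries.
Rows 1 and 2 agree on D, G; apply D, G→F and equate their F entries.
Rows 1 and 4 agree on D, G; apply D, G→F and equate their F entries.
Rows 2 and 3 agree on D, H; apply D, H→E and equate their E entries.
Rows 2 and 4 agree on D, H; apply D, H→E and equate their E entries.
Row 2 is now all distinguished symbols — the join is lossless.

Yes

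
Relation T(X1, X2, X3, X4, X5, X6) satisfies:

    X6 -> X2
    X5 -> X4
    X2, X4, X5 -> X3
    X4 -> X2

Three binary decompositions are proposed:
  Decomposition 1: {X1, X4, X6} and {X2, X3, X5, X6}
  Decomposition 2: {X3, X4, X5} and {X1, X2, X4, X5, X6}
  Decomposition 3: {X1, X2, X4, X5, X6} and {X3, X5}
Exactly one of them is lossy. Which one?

Decomposition 1: common = {X6}, closure = {X2, X6} → lossy.
Decomposition 2: common = {X4, X5}, closure = {X2, X3, X4, X5} → lossless.
Decomposition 3: common = {X5}, closure = {X2, X3, X4, X5} → lossless.

Decomposition 1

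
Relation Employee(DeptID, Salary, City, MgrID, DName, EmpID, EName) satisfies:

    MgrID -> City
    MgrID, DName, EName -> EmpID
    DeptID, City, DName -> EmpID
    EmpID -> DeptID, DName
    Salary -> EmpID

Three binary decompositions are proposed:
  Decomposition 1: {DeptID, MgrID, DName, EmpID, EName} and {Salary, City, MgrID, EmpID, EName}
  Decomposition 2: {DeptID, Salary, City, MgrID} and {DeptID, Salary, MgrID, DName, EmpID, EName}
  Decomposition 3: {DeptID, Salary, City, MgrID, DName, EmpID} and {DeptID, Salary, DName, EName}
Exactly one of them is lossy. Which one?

Decomposition 3

Decomposition 1: common = {MgrID, EmpID, EName}, closure = {DeptID, City, MgrID, DName, EmpID, EName} → lossless.
Decomposition 2: common = {DeptID, Salary, MgrID}, closure = {DeptID, Salary, City, MgrID, DName, EmpID} → lossless.
Decomposition 3: common = {DeptID, Salary, DName}, closure = {DeptID, Salary, DName, EmpID} → lossy.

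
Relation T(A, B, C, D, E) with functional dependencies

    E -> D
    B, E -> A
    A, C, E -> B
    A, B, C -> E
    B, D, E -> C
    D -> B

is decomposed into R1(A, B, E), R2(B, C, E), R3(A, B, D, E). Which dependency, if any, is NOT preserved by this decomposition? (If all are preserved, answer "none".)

Check A, B, C → E: no single fragment contains all of {A, B, C, E}, and the restricted closure of {A, B, C} across the fragments never reaches {E}.
E → D is preserved.
B, E → A is preserved.
A, C, E → B is preserved.
B, D, E → C is preserved.
D → B is preserved.

A, B, C -> E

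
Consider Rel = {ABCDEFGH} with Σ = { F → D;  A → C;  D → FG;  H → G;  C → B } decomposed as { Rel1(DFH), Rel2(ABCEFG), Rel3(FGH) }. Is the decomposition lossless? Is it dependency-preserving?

lossy but dependency-preserving

Lossless test (chase): Rows 1 and 2 agree on F; apply F→D and equate their D entries. Rows 1 and 3 agree on F; apply F→D and equate their D entries. Rows 1 and 2 agree on D; apply D→FG and equate their FG entries. No row becomes fully distinguished — the join is lossy.
Dependency preservation: D → FG is not contained in any single fragment, but the restricted closure of its left-hand side across the fragments still reaches the right-hand side; the remaining FDs each lie inside some fragment. All dependencies are preserved.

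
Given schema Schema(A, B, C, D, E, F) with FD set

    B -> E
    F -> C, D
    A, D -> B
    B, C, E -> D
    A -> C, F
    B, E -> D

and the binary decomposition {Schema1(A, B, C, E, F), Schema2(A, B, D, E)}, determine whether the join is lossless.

Common attributes: Schema1 ∩ Schema2 = {A, B, E}.
Closure of {A, B, E}: A → C, F applies, adding C, F; B, E → D applies, adding D. So (A, B, E)⁺ = {A, B, C, D, E, F}.
This closure contains every attribute of Schema1, so Schema1 ∩ Schema2 → Schema1. The join is lossless.

Yes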